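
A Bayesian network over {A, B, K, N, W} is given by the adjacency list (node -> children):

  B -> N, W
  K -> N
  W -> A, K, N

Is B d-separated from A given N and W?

Yes — B and A are d-separated given {N, W}.

3 paths connect B and A; each must be blocked for d-separation to hold:
  1. B → N ← W → A — N:collider[open]; W:fork[blocks] ⇒ blocked
  2. B → N ← K ← W → A — N:collider[open]; K:chain[open]; W:fork[blocks] ⇒ blocked
  3. B → W → A — W:chain[blocks] ⇒ blocked
Since every path is blocked, d-separation holds.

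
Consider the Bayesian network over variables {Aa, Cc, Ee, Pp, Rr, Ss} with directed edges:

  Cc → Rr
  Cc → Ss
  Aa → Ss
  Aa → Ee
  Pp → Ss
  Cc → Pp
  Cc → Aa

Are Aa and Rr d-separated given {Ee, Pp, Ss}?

No

We examine all 3 paths between Aa and Rr:
Path 1: Aa ← Cc → Rr
  Cc is a fork and Cc is not conditioned on — no node blocks this path, so it is active.
Path 2: Aa → Ss ← Pp ← Cc → Rr
  Pp is a chain here and Pp is conditioned on, so the path is blocked at Pp.
Path 3: Aa → Ss ← Cc → Rr
  Ss is a collider and Ss is conditioned on, which opens it; Cc is a fork and Cc is not conditioned on — no node blocks this path, so it is active.
Since the path Aa ← Cc → Rr is active, Aa and Rr are not d-separated given {Ee, Pp, Ss}.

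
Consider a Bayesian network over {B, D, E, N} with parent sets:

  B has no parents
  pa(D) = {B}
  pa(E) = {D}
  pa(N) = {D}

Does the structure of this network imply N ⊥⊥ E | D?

There is one path between N and E:
  1. N ← D → E — D:fork[blocks] ⇒ blocked
Every path is blocked, so N and E are d-separated given {D}.

Yes — N and E are d-separated given {D}.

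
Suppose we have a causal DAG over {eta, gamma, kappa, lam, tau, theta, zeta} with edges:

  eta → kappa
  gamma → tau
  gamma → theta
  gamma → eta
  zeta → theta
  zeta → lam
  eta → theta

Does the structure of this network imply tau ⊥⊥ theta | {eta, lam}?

No

Enumerating the 2 paths from tau to theta and testing each for blocking by {eta, lam}:
Path 1: tau ← gamma → theta
  gamma is a fork and gamma is not conditioned on — no node blocks this path, so it is active.
Path 2: tau ← gamma → eta → theta
  eta is a chain here and eta is conditioned on, so the path is blocked at eta.
Since the path tau ← gamma → theta is active, tau and theta are not d-separated given {eta, lam}.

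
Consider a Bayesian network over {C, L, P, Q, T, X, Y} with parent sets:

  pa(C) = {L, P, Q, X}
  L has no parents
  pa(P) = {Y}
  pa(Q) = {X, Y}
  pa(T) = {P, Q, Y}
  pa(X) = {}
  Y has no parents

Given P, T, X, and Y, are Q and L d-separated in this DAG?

6 paths connect Q and L; each must be blocked for d-separation to hold:
  1. Q ← X → C ← L — X:fork[blocks]; C:collider[blocks] ⇒ blocked
  2. Q → T ← Y → P → C ← L — T:collider[open]; Y:fork[blocks]; P:chain[blocks]; C:collider[blocks] ⇒ blocked
  3. Q → T ← P → C ← L — T:collider[open]; P:fork[blocks]; C:collider[blocks] ⇒ blocked
  4. Q ← Y → T ← P → C ← L — Y:fork[blocks]; T:collider[open]; P:fork[blocks]; C:collider[blocks] ⇒ blocked
  5. Q ← Y → P → C ← L — Y:fork[blocks]; P:chain[blocks]; C:collider[blocks] ⇒ blocked
  6. Q → C ← L — C:collider[blocks] ⇒ blocked
All paths are blocked; Q ⊥ L | {P, T, X, Y} holds.

Yes — Q and L are d-separated given {P, T, X, Y}.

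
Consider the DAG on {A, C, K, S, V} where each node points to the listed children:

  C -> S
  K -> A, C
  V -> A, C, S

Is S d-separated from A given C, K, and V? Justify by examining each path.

Yes

There are 4 undirected paths between S and A; checking each against the conditioning set {C, K, V}:
Path 1: S ← V → A
  V is a fork here and V is conditioned on, so the path is blocked at V.
Path 2: S ← V → C ← K → A
  V is a fork here and V is conditioned on, so the path is blocked at V.
Path 3: S ← C ← V → A
  C is a chain here and C is conditioned on, so the path is blocked at C.
Path 4: S ← C ← K → A
  C is a chain here and C is conditioned on, so the path is blocked at C.
Every path is blocked, so S and A are d-separated given {C, K, V}.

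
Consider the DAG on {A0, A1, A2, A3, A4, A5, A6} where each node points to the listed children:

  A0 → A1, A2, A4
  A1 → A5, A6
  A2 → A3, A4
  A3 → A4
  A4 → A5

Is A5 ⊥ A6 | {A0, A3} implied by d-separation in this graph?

There are 4 undirected paths between A5 and A6; checking each against the conditioning set {A0, A3}:
Path 1: A5 ← A1 → A6
  A1 is a fork and A1 is not conditioned on — no node blocks this path, so it is active.
Path 2: A5 ← A4 ← A3 ← A2 ← A0 → A1 → A6
  A3 is a chain here and A3 is conditioned on, so the path is blocked at A3.
Path 3: A5 ← A4 ← A0 → A1 → A6
  A0 is a fork here and A0 is conditioned on, so the path is blocked at A0.
Path 4: A5 ← A4 ← A2 ← A0 → A1 → A6
  A0 is a fork here and A0 is conditioned on, so the path is blocked at A0.
Since the path A5 ← A1 → A6 is active, A5 and A6 are not d-separated given {A0, A3}.

No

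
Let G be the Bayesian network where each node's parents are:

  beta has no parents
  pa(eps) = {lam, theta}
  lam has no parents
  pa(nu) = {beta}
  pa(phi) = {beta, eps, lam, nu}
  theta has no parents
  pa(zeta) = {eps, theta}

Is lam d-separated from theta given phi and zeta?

There are 4 undirected paths between lam and theta; checking each against the conditioning set {phi, zeta}:
Path 1: lam → phi ← eps ← theta
  phi is a collider and phi is conditioned on, which opens it; eps is a chain and eps is not conditioned on — no node blocks this path, so it is active.
Path 2: lam → phi ← eps → zeta ← theta
  phi is a collider and phi is conditioned on, which opens it; eps is a fork and eps is not conditioned on; zeta is a collider and zeta is conditioned on, which opens it — no node blocks this path, so it is active.
Path 3: lam → eps ← theta
  eps is a collider and its descendant phi is conditioned on, which opens it — no node blocks this path, so it is active.
Path 4: lam → eps → zeta ← theta
  eps is a chain and eps is not conditioned on; zeta is a collider and zeta is conditioned on, which opens it — no node blocks this path, so it is active.
Because an active path exists, lam and theta are not d-separated.

No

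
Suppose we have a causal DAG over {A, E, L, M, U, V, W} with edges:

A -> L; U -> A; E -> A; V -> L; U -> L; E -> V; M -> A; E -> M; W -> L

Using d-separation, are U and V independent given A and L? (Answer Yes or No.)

We examine all 6 paths between U and V:
  1. U → A ← E → V — A:collider[open]; E:fork[open] ⇒ active
  2. U → A → L ← V — A:chain[blocks]; L:collider[open] ⇒ blocked
  3. U → A ← M ← E → V — A:collider[open]; M:chain[open]; E:fork[open] ⇒ active
  4. U → L ← V — L:collider[open] ⇒ active
  5. U → L ← A ← E → V — L:collider[open]; A:chain[blocks]; E:fork[open] ⇒ blocked
  6. U → L ← A ← M ← E → V — L:collider[open]; A:chain[blocks]; M:chain[open]; E:fork[open] ⇒ blocked
Since the path U → A ← E → V is active, U and V are not d-separated given {A, L}.

No — U and V are not d-separated given {A, L}.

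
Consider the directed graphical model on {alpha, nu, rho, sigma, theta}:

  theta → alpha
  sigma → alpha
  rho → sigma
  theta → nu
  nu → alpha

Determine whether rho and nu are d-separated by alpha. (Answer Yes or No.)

No

We examine all 2 paths between rho and nu:
Path 1: rho → sigma → alpha ← nu
  sigma is a chain and sigma is not conditioned on; alpha is a collider and alpha is conditioned on, which opens it — no node blocks this path, so it is active.
Path 2: rho → sigma → alpha ← theta → nu
  sigma is a chain and sigma is not conditioned on; alpha is a collider and alpha is conditioned on, which opens it; theta is a fork and theta is not conditioned on — no node blocks this path, so it is active.
At least one path is unblocked, so d-separation fails.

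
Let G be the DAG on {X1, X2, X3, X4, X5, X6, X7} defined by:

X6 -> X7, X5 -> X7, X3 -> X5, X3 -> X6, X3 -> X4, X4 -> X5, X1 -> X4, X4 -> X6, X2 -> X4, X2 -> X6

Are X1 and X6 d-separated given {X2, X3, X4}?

Yes

Enumerating the 6 paths from X1 to X6 and testing each for blocking by {X2, X3, X4}:
  1. X1 → X4 ← X3 → X5 → X7 ← X6 — X4:collider[open]; X3:fork[blocks]; X5:chain[open]; X7:collider[blocks] ⇒ blocked
  2. X1 → X4 ← X3 → X6 — X4:collider[open]; X3:fork[blocks] ⇒ blocked
  3. X1 → X4 → X5 ← X3 → X6 — X4:chain[blocks]; X5:collider[blocks]; X3:fork[blocks] ⇒ blocked
  4. X1 → X4 → X5 → X7 ← X6 — X4:chain[blocks]; X5:chain[open]; X7:collider[blocks] ⇒ blocked
  5. X1 → X4 → X6 — X4:chain[blocks] ⇒ blocked
  6. X1 → X4 ← X2 → X6 — X4:collider[open]; X2:fork[blocks] ⇒ blocked
All paths are blocked; X1 ⊥ X6 | {X2, X3, X4} holds.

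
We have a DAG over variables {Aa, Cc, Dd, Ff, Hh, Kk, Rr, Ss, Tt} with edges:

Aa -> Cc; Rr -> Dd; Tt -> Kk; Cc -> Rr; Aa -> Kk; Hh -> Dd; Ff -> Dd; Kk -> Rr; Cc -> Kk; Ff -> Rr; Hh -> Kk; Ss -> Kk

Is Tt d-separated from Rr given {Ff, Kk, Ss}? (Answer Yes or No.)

5 paths connect Tt and Rr; each must be blocked for d-separation to hold:
Path 1: Tt → Kk ← Hh → Dd ← Ff → Rr
  Dd is a collider here and neither Dd nor any of its descendants is conditioned on, so the collider stays closed — the path is blocked at Dd.
Path 2: Tt → Kk ← Hh → Dd ← Rr
  Dd is a collider here and neither Dd nor any of its descendants is conditioned on, so the collider stays closed — the path is blocked at Dd.
Path 3: Tt → Kk ← Cc → Rr
  Kk is a collider and Kk is conditioned on, which opens it; Cc is a fork and Cc is not conditioned on — no node blocks this path, so it is active.
Path 4: Tt → Kk ← Aa → Cc → Rr
  Kk is a collider and Kk is conditioned on, which opens it; Aa is a fork and Aa is not conditioned on; Cc is a chain and Cc is not conditioned on — no node blocks this path, so it is active.
Path 5: Tt → Kk → Rr
  Kk is a chain here and Kk is conditioned on, so the path is blocked at Kk.
Because an active path exists, Tt and Rr are not d-separated.

No — Tt and Rr are not d-separated given {Ff, Kk, Ss}.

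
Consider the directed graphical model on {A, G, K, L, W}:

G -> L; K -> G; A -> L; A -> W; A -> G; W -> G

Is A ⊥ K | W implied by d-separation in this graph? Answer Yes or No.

Yes

3 paths connect A and K; each must be blocked for d-separation to hold:
Path 1: A → L ← G ← K
  L is a collider here and neither L nor any of its descendants is conditioned on, so the collider stays closed — the path is blocked at L.
Path 2: A → G ← K
  G is a collider here and neither G nor any of its descendants is conditioned on, so the collider stays closed — the path is blocked at G.
Path 3: A → W → G ← K
  W is a chain here and W is conditioned on, so the path is blocked at W.
Since every path is blocked, d-separation holds.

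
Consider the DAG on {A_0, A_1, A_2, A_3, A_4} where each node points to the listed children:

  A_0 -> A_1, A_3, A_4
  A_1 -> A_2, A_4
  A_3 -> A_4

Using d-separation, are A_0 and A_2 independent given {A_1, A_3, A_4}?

Yes

3 paths connect A_0 and A_2; each must be blocked for d-separation to hold:
Path 1: A_0 → A_4 ← A_1 → A_2
  A_1 is a fork here and A_1 is conditioned on, so the path is blocked at A_1.
Path 2: A_0 → A_3 → A_4 ← A_1 → A_2
  A_3 is a chain here and A_3 is conditioned on, so the path is blocked at A_3.
Path 3: A_0 → A_1 → A_2
  A_1 is a chain here and A_1 is conditioned on, so the path is blocked at A_1.
Since every path is blocked, d-separation holds.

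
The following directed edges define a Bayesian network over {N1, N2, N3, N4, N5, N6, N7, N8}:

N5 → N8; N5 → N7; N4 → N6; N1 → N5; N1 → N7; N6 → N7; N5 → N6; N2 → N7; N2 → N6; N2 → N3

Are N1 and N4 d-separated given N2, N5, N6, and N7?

Enumerating the 6 paths from N1 to N4 and testing each for blocking by {N2, N5, N6, N7}:
  1. N1 → N7 ← N2 → N6 ← N4 — N7:collider[open]; N2:fork[blocks]; N6:collider[open] ⇒ blocked
  2. N1 → N7 ← N6 ← N4 — N7:collider[open]; N6:chain[blocks] ⇒ blocked
  3. N1 → N7 ← N5 → N6 ← N4 — N7:collider[open]; N5:fork[blocks]; N6:collider[open] ⇒ blocked
  4. N1 → N5 → N7 ← N2 → N6 ← N4 — N5:chain[blocks]; N7:collider[open]; N2:fork[blocks]; N6:collider[open] ⇒ blocked
  5. N1 → N5 → N7 ← N6 ← N4 — N5:chain[blocks]; N7:collider[open]; N6:chain[blocks] ⇒ blocked
  6. N1 → N5 → N6 ← N4 — N5:chain[blocks]; N6:collider[open] ⇒ blocked
Every path is blocked, so N1 and N4 are d-separated given {N2, N5, N6, N7}.

Yes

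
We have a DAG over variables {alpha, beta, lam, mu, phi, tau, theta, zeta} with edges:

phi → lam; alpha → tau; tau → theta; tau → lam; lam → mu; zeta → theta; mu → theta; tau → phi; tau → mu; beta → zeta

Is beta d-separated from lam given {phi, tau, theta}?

6 paths connect beta and lam; each must be blocked for d-separation to hold:
  1. beta → zeta → theta ← mu ← lam — zeta:chain[open]; theta:collider[open]; mu:chain[open] ⇒ active
  2. beta → zeta → theta ← mu ← tau → lam — zeta:chain[open]; theta:collider[open]; mu:chain[open]; tau:fork[blocks] ⇒ blocked
  3. beta → zeta → theta ← mu ← tau → phi → lam — zeta:chain[open]; theta:collider[open]; mu:chain[open]; tau:fork[blocks]; phi:chain[blocks] ⇒ blocked
  4. beta → zeta → theta ← tau → lam — zeta:chain[open]; theta:collider[open]; tau:fork[blocks] ⇒ blocked
  5. beta → zeta → theta ← tau → mu ← lam — zeta:chain[open]; theta:collider[open]; tau:fork[blocks]; mu:collider[open] ⇒ blocked
  6. beta → zeta → theta ← tau → phi → lam — zeta:chain[open]; theta:collider[open]; tau:fork[blocks]; phi:chain[blocks] ⇒ blocked
Since the path beta → zeta → theta ← mu ← lam is active, beta and lam are not d-separated given {phi, tau, theta}.

No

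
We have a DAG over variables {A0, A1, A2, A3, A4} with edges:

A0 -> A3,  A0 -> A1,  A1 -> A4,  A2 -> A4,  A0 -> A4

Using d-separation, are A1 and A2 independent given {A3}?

There are 2 undirected paths between A1 and A2; checking each against the conditioning set {A3}:
  1. A1 ← A0 → A4 ← A2 — A0:fork[open]; A4:collider[blocks] ⇒ blocked
  2. A1 → A4 ← A2 — A4:collider[blocks] ⇒ blocked
All paths are blocked; A1 ⊥ A2 | {A3} holds.

Yes — A1 and A2 are d-separated given {A3}.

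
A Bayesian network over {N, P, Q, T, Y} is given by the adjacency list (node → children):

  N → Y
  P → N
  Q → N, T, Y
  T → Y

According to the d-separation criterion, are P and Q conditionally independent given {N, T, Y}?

We examine all 3 paths between P and Q:
Path 1: P → N → Y ← Q
  N is a chain here and N is conditioned on, so the path is blocked at N.
Path 2: P → N → Y ← T ← Q
  N is a chain here and N is conditioned on, so the path is blocked at N.
Path 3: P → N ← Q
  N is a collider and N is conditioned on, which opens it — no node blocks this path, so it is active.
At least one path is unblocked, so d-separation fails.

No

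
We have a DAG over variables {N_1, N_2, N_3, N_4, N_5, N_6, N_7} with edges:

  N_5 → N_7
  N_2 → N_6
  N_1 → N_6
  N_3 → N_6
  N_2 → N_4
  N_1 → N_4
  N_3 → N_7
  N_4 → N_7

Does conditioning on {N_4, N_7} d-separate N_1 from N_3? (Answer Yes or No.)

There are 4 undirected paths between N_1 and N_3; checking each against the conditioning set {N_4, N_7}:
Path 1: N_1 → N_6 ← N_2 → N_4 → N_7 ← N_3
  N_6 is a collider here and neither N_6 nor any of its descendants is conditioned on, so the collider stays closed — the path is blocked at N_6.
Path 2: N_1 → N_6 ← N_3
  N_6 is a collider here and neither N_6 nor any of its descendants is conditioned on, so the collider stays closed — the path is blocked at N_6.
Path 3: N_1 → N_4 ← N_2 → N_6 ← N_3
  N_6 is a collider here and neither N_6 nor any of its descendants is conditioned on, so the collider stays closed — the path is blocked at N_6.
Path 4: N_1 → N_4 → N_7 ← N_3
  N_4 is a chain here and N_4 is conditioned on, so the path is blocked at N_4.
Every path is blocked, so N_1 and N_3 are d-separated given {N_4, N_7}.

Yes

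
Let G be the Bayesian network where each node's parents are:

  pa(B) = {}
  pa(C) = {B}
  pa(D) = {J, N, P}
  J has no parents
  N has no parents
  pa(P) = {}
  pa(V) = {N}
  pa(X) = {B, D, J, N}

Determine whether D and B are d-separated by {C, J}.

Yes — D and B are d-separated given {C, J}.

There are 3 undirected paths between D and B; checking each against the conditioning set {C, J}:
Path 1: D ← N → X ← B
  X is a collider here and neither X nor any of its descendants is conditioned on, so the collider stays closed — the path is blocked at X.
Path 2: D ← J → X ← B
  J is a fork here and J is conditioned on, so the path is blocked at J.
Path 3: D → X ← B
  X is a collider here and neither X nor any of its descendants is conditioned on, so the collider stays closed — the path is blocked at X.
Since every path is blocked, d-separation holds.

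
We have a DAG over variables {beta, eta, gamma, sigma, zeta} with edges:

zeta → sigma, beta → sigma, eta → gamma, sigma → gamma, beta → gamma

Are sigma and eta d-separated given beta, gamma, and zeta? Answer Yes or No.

No

We examine all 2 paths between sigma and eta:
  1. sigma ← beta → gamma ← eta — beta:fork[blocks]; gamma:collider[open] ⇒ blocked
  2. sigma → gamma ← eta — gamma:collider[open] ⇒ active
Since the path sigma → gamma ← eta is active, sigma and eta are not d-separated given {beta, gamma, zeta}.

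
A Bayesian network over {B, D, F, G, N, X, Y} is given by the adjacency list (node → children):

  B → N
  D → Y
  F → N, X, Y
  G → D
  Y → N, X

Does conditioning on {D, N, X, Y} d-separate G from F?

There are 3 undirected paths between G and F; checking each against the conditioning set {D, N, X, Y}:
  1. G → D → Y → N ← F — D:chain[blocks]; Y:chain[blocks]; N:collider[open] ⇒ blocked
  2. G → D → Y ← F — D:chain[blocks]; Y:collider[open] ⇒ blocked
  3. G → D → Y → X ← F — D:chain[blocks]; Y:chain[blocks]; X:collider[open] ⇒ blocked
Since every path is blocked, d-separation holds.

Yes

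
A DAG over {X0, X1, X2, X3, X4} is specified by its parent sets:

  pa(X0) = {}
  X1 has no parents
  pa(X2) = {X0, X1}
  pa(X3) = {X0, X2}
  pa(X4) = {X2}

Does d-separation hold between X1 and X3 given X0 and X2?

There are 2 undirected paths between X1 and X3; checking each against the conditioning set {X0, X2}:
  1. X1 → X2 → X3 — X2:chain[blocks] ⇒ blocked
  2. X1 → X2 ← X0 → X3 — X2:collider[open]; X0:fork[blocks] ⇒ blocked
Since every path is blocked, d-separation holds.

Yes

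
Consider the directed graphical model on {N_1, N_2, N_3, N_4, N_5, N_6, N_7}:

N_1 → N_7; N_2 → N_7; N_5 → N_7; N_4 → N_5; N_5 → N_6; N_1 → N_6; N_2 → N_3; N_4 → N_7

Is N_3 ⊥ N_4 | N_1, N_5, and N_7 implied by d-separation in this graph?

No

There are 3 undirected paths between N_3 and N_4; checking each against the conditioning set {N_1, N_5, N_7}:
Path 1: N_3 ← N_2 → N_7 ← N_4
  N_2 is a fork and N_2 is not conditioned on; N_7 is a collider and N_7 is conditioned on, which opens it — no node blocks this path, so it is active.
Path 2: N_3 ← N_2 → N_7 ← N_1 → N_6 ← N_5 ← N_4
  N_1 is a fork here and N_1 is conditioned on, so the path is blocked at N_1.
Path 3: N_3 ← N_2 → N_7 ← N_5 ← N_4
  N_5 is a chain here and N_5 is conditioned on, so the path is blocked at N_5.
At least one path is unblocked, so d-separation fails.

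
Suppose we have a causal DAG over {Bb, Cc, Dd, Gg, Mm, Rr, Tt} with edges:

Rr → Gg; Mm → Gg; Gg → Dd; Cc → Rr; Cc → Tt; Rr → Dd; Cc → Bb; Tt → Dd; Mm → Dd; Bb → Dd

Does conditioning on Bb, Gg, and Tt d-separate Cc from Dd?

5 paths connect Cc and Dd; each must be blocked for d-separation to hold:
  1. Cc → Tt → Dd — Tt:chain[blocks] ⇒ blocked
  2. Cc → Rr → Gg ← Mm → Dd — Rr:chain[open]; Gg:collider[open]; Mm:fork[open] ⇒ active
  3. Cc → Rr → Gg → Dd — Rr:chain[open]; Gg:chain[blocks] ⇒ blocked
  4. Cc → Rr → Dd — Rr:chain[open] ⇒ active
  5. Cc → Bb → Dd — Bb:chain[blocks] ⇒ blocked
Because an active path exists, Cc and Dd are not d-separated.

No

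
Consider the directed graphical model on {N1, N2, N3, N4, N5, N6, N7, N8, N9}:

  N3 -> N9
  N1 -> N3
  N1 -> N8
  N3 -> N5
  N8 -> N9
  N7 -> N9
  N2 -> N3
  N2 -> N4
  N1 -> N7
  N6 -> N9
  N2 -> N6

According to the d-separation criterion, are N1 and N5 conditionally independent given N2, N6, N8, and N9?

No

5 paths connect N1 and N5; each must be blocked for d-separation to hold:
Path 1: N1 → N3 → N5
  N3 is a chain and N3 is not conditioned on — no node blocks this path, so it is active.
Path 2: N1 → N7 → N9 ← N6 ← N2 → N3 → N5
  N6 is a chain here and N6 is conditioned on, so the path is blocked at N6.
Path 3: N1 → N7 → N9 ← N3 → N5
  N7 is a chain and N7 is not conditioned on; N9 is a collider and N9 is conditioned on, which opens it; N3 is a fork and N3 is not conditioned on — no node blocks this path, so it is active.
Path 4: N1 → N8 → N9 ← N6 ← N2 → N3 → N5
  N8 is a chain here and N8 is conditioned on, so the path is blocked at N8.
Path 5: N1 → N8 → N9 ← N3 → N5
  N8 is a chain here and N8 is conditioned on, so the path is blocked at N8.
Because an active path exists, N1 and N5 are not d-separated.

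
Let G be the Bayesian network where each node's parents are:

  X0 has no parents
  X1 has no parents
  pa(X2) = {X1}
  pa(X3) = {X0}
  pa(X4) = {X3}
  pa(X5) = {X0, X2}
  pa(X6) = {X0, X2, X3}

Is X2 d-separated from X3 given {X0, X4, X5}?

Yes

Enumerating the 4 paths from X2 to X3 and testing each for blocking by {X0, X4, X5}:
Path 1: X2 → X6 ← X3
  X6 is a collider here and neither X6 nor any of its descendants is conditioned on, so the collider stays closed — the path is blocked at X6.
Path 2: X2 → X6 ← X0 → X3
  X6 is a collider here and neither X6 nor any of its descendants is conditioned on, so the collider stays closed — the path is blocked at X6.
Path 3: X2 → X5 ← X0 → X6 ← X3
  X0 is a fork here and X0 is conditioned on, so the path is blocked at X0.
Path 4: X2 → X5 ← X0 → X3
  X0 is a fork here and X0 is conditioned on, so the path is blocked at X0.
Every path is blocked, so X2 and X3 are d-separated given {X0, X4, X5}.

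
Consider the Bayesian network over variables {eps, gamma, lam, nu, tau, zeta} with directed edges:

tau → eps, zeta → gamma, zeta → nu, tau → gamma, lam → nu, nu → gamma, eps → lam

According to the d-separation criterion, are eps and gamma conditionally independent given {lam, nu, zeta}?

No

There are 3 undirected paths between eps and gamma; checking each against the conditioning set {lam, nu, zeta}:
  1. eps → lam → nu → gamma — lam:chain[blocks]; nu:chain[blocks] ⇒ blocked
  2. eps → lam → nu ← zeta → gamma — lam:chain[blocks]; nu:collider[open]; zeta:fork[blocks] ⇒ blocked
  3. eps ← tau → gamma — tau:fork[open] ⇒ active
Since the path eps ← tau → gamma is active, eps and gamma are not d-separated given {lam, nu, zeta}.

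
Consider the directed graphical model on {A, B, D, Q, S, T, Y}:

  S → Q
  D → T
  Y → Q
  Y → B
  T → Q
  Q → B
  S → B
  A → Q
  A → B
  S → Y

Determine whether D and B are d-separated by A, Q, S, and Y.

Yes — D and B are d-separated given {A, Q, S, Y}.

6 paths connect D and B; each must be blocked for d-separation to hold:
Path 1: D → T → Q ← A → B
  A is a fork here and A is conditioned on, so the path is blocked at A.
Path 2: D → T → Q → B
  Q is a chain here and Q is conditioned on, so the path is blocked at Q.
Path 3: D → T → Q ← Y → B
  Y is a fork here and Y is conditioned on, so the path is blocked at Y.
Path 4: D → T → Q ← Y ← S → B
  Y is a chain here and Y is conditioned on, so the path is blocked at Y.
Path 5: D → T → Q ← S → B
  S is a fork here and S is conditioned on, so the path is blocked at S.
Path 6: D → T → Q ← S → Y → B
  S is a fork here and S is conditioned on, so the path is blocked at S.
Every path is blocked, so D and B are d-separated given {A, Q, S, Y}.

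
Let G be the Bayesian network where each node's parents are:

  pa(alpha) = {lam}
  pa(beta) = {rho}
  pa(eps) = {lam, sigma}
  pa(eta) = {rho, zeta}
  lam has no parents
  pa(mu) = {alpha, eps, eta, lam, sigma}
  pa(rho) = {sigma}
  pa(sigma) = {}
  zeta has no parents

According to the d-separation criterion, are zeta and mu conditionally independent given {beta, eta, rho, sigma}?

Yes — zeta and mu are d-separated given {beta, eta, rho, sigma}.

We examine all 5 paths between zeta and mu:
Path 1: zeta → eta ← rho ← sigma → eps ← lam → alpha → mu
  rho is a chain here and rho is conditioned on, so the path is blocked at rho.
Path 2: zeta → eta ← rho ← sigma → eps ← lam → mu
  rho is a chain here and rho is conditioned on, so the path is blocked at rho.
Path 3: zeta → eta ← rho ← sigma → eps → mu
  rho is a chain here and rho is conditioned on, so the path is blocked at rho.
Path 4: zeta → eta ← rho ← sigma → mu
  rho is a chain here and rho is conditioned on, so the path is blocked at rho.
Path 5: zeta → eta → mu
  eta is a chain here and eta is conditioned on, so the path is blocked at eta.
Every path is blocked, so zeta and mu are d-separated given {beta, eta, rho, sigma}.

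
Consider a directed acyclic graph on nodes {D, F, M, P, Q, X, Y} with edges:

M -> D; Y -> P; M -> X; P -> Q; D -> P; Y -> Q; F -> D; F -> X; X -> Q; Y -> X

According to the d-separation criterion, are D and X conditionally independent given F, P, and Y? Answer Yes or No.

We examine all 6 paths between D and X:
Path 1: D ← F → X
  F is a fork here and F is conditioned on, so the path is blocked at F.
Path 2: D → P ← Y → X
  Y is a fork here and Y is conditioned on, so the path is blocked at Y.
Path 3: D → P ← Y → Q ← X
  Y is a fork here and Y is conditioned on, so the path is blocked at Y.
Path 4: D → P → Q ← X
  P is a chain here and P is conditioned on, so the path is blocked at P.
Path 5: D → P → Q ← Y → X
  P is a chain here and P is conditioned on, so the path is blocked at P.
Path 6: D ← M → X
  M is a fork and M is not conditioned on — no node blocks this path, so it is active.
Because an active path exists, D and X are not d-separated.

No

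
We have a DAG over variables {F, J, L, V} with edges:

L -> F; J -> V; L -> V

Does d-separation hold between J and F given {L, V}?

There is one path between J and F:
  1. J → V ← L → F — V:collider[open]; L:fork[blocks] ⇒ blocked
All paths are blocked; J ⊥ F | {L, V} holds.

Yes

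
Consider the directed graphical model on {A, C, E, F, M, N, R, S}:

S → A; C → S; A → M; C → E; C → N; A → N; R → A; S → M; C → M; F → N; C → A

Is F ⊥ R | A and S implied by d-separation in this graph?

There are 6 undirected paths between F and R; checking each against the conditioning set {A, S}:
Path 1: F → N ← C → M ← S → A ← R
  N is a collider here and neither N nor any of its descendants is conditioned on, so the collider stays closed — the path is blocked at N.
Path 2: F → N ← C → M ← A ← R
  N is a collider here and neither N nor any of its descendants is conditioned on, so the collider stays closed — the path is blocked at N.
Path 3: F → N ← C → S → M ← A ← R
  N is a collider here and neither N nor any of its descendants is conditioned on, so the collider stays closed — the path is blocked at N.
Path 4: F → N ← C → S → A ← R
  N is a collider here and neither N nor any of its descendants is conditioned on, so the collider stays closed — the path is blocked at N.
Path 5: F → N ← C → A ← R
  N is a collider here and neither N nor any of its descendants is conditioned on, so the collider stays closed — the path is blocked at N.
Path 6: F → N ← A ← R
  N is a collider here and neither N nor any of its descendants is conditioned on, so the collider stays closed — the path is blocked at N.
All paths are blocked; F ⊥ R | {A, S} holds.

Yes — F and R are d-separated given {A, S}.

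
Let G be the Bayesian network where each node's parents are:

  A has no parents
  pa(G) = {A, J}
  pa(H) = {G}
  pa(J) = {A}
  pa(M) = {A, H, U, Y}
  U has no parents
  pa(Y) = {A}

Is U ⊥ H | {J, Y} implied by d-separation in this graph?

We examine all 5 paths between U and H:
Path 1: U → M ← H
  M is a collider here and neither M nor any of its descendants is conditioned on, so the collider stays closed — the path is blocked at M.
Path 2: U → M ← Y ← A → J → G → H
  M is a collider here and neither M nor any of its descendants is conditioned on, so the collider stays closed — the path is blocked at M.
Path 3: U → M ← Y ← A → G → H
  M is a collider here and neither M nor any of its descendants is conditioned on, so the collider stays closed — the path is blocked at M.
Path 4: U → M ← A → J → G → H
  M is a collider here and neither M nor any of its descendants is conditioned on, so the collider stays closed — the path is blocked at M.
Path 5: U → M ← A → G → H
  M is a collider here and neither M nor any of its descendants is conditioned on, so the collider stays closed — the path is blocked at M.
All paths are blocked; U ⊥ H | {J, Y} holds.

Yes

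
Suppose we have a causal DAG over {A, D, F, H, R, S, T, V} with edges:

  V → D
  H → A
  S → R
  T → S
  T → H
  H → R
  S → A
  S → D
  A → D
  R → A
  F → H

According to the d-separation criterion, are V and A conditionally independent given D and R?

No — V and A are not d-separated given {D, R}.

6 paths connect V and A; each must be blocked for d-separation to hold:
  1. V → D ← A — D:collider[open] ⇒ active
  2. V → D ← S → A — D:collider[open]; S:fork[open] ⇒ active
  3. V → D ← S → R → A — D:collider[open]; S:fork[open]; R:chain[blocks] ⇒ blocked
  4. V → D ← S → R ← H → A — D:collider[open]; S:fork[open]; R:collider[open]; H:fork[open] ⇒ active
  5. V → D ← S ← T → H → A — D:collider[open]; S:chain[open]; T:fork[open]; H:chain[open] ⇒ active
  6. V → D ← S ← T → H → R → A — D:collider[open]; S:chain[open]; T:fork[open]; H:chain[open]; R:chain[blocks] ⇒ blocked
Because an active path exists, V and A are not d-separated.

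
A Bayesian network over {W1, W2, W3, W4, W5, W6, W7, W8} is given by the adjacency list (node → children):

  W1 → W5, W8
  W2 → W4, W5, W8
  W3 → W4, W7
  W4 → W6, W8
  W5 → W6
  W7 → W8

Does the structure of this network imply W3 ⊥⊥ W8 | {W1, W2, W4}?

No

6 paths connect W3 and W8; each must be blocked for d-separation to hold:
Path 1: W3 → W7 → W8
  W7 is a chain and W7 is not conditioned on — no node blocks this path, so it is active.
Path 2: W3 → W4 ← W2 → W5 ← W1 → W8
  W2 is a fork here and W2 is conditioned on, so the path is blocked at W2.
Path 3: W3 → W4 ← W2 → W8
  W2 is a fork here and W2 is conditioned on, so the path is blocked at W2.
Path 4: W3 → W4 → W8
  W4 is a chain here and W4 is conditioned on, so the path is blocked at W4.
Path 5: W3 → W4 → W6 ← W5 ← W2 → W8
  W4 is a chain here and W4 is conditioned on, so the path is blocked at W4.
Path 6: W3 → W4 → W6 ← W5 ← W1 → W8
  W4 is a chain here and W4 is conditioned on, so the path is blocked at W4.
At least one path is unblocked, so d-separation fails.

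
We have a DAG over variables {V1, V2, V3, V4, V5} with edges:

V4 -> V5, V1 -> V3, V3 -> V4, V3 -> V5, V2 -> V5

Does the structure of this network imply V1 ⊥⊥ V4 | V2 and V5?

There are 2 undirected paths between V1 and V4; checking each against the conditioning set {V2, V5}:
Path 1: V1 → V3 → V4
  V3 is a chain and V3 is not conditioned on — no node blocks this path, so it is active.
Path 2: V1 → V3 → V5 ← V4
  V3 is a chain and V3 is not conditioned on; V5 is a collider and V5 is conditioned on, which opens it — no node blocks this path, so it is active.
At least one path is unblocked, so d-separation fails.

No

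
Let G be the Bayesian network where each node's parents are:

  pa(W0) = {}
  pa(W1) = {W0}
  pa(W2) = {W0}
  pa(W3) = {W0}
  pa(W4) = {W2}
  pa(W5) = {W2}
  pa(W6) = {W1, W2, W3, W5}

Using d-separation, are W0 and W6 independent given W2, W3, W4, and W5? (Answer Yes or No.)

4 paths connect W0 and W6; each must be blocked for d-separation to hold:
Path 1: W0 → W1 → W6
  W1 is a chain and W1 is not conditioned on — no node blocks this path, so it is active.
Path 2: W0 → W2 → W5 → W6
  W2 is a chain here and W2 is conditioned on, so the path is blocked at W2.
Path 3: W0 → W2 → W6
  W2 is a chain here and W2 is conditioned on, so the path is blocked at W2.
Path 4: W0 → W3 → W6
  W3 is a chain here and W3 is conditioned on, so the path is blocked at W3.
At least one path is unblocked, so d-separation fails.

No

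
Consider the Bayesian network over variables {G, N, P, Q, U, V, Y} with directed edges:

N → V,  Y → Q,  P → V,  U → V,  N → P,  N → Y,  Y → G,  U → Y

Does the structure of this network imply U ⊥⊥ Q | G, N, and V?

We examine all 3 paths between U and Q:
Path 1: U → V ← N → Y → Q
  N is a fork here and N is conditioned on, so the path is blocked at N.
Path 2: U → V ← P ← N → Y → Q
  N is a fork here and N is conditioned on, so the path is blocked at N.
Path 3: U → Y → Q
  Y is a chain and Y is not conditioned on — no node blocks this path, so it is active.
Because an active path exists, U and Q are not d-separated.

No — U and Q are not d-separated given {G, N, V}.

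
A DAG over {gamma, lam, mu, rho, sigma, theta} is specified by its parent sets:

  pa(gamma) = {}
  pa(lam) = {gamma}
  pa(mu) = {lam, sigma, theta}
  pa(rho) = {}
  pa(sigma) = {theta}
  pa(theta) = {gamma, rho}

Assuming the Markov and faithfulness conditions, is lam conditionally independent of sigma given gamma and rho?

We examine all 4 paths between lam and sigma:
Path 1: lam → mu ← theta → sigma
  mu is a collider here and neither mu nor any of its descendants is conditioned on, so the collider stays closed — the path is blocked at mu.
Path 2: lam → mu ← sigma
  mu is a collider here and neither mu nor any of its descendants is conditioned on, so the collider stays closed — the path is blocked at mu.
Path 3: lam ← gamma → theta → sigma
  gamma is a fork here and gamma is conditioned on, so the path is blocked at gamma.
Path 4: lam ← gamma → theta → mu ← sigma
  gamma is a fork here and gamma is conditioned on, so the path is blocked at gamma.
All paths are blocked; lam ⊥ sigma | {gamma, rho} holds.

Yes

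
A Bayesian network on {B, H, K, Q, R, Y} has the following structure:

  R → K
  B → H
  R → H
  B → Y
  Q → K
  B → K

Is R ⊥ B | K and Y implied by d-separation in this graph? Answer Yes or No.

2 paths connect R and B; each must be blocked for d-separation to hold:
Path 1: R → H ← B
  H is a collider here and neither H nor any of its descendants is conditioned on, so the collider stays closed — the path is blocked at H.
Path 2: R → K ← B
  K is a collider and K is conditioned on, which opens it — no node blocks this path, so it is active.
Because an active path exists, R and B are not d-separated.

No — R and B are not d-separated given {K, Y}.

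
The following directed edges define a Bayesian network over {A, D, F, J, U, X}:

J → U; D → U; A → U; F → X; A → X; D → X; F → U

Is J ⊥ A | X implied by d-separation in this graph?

Yes

We examine all 3 paths between J and A:
Path 1: J → U ← D → X ← A
  U is a collider here and neither U nor any of its descendants is conditioned on, so the collider stays closed — the path is blocked at U.
Path 2: J → U ← A
  U is a collider here and neither U nor any of its descendants is conditioned on, so the collider stays closed — the path is blocked at U.
Path 3: J → U ← F → X ← A
  U is a collider here and neither U nor any of its descendants is conditioned on, so the collider stays closed — the path is blocked at U.
Every path is blocked, so J and A are d-separated given {X}.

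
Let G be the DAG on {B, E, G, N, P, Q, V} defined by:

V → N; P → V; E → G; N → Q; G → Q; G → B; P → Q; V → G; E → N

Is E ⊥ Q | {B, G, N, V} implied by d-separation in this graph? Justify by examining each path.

Enumerating the 6 paths from E to Q and testing each for blocking by {B, G, N, V}:
Path 1: E → G → Q
  G is a chain here and G is conditioned on, so the path is blocked at G.
Path 2: E → G ← V ← P → Q
  V is a chain here and V is conditioned on, so the path is blocked at V.
Path 3: E → G ← V → N → Q
  V is a fork here and V is conditioned on, so the path is blocked at V.
Path 4: E → N → Q
  N is a chain here and N is conditioned on, so the path is blocked at N.
Path 5: E → N ← V ← P → Q
  V is a chain here and V is conditioned on, so the path is blocked at V.
Path 6: E → N ← V → G → Q
  V is a fork here and V is conditioned on, so the path is blocked at V.
Every path is blocked, so E and Q are d-separated given {B, G, N, V}.

Yes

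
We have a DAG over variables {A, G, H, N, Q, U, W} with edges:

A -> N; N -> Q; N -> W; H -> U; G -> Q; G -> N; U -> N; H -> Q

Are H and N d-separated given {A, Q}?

No

3 paths connect H and N; each must be blocked for d-separation to hold:
  1. H → U → N — U:chain[open] ⇒ active
  2. H → Q ← N — Q:collider[open] ⇒ active
  3. H → Q ← G → N — Q:collider[open]; G:fork[open] ⇒ active
At least one path is unblocked, so d-separation fails.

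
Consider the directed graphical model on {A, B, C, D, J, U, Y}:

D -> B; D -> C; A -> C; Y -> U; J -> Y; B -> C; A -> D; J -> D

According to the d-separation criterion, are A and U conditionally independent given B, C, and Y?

There are 3 undirected paths between A and U; checking each against the conditioning set {B, C, Y}:
Path 1: A → D ← J → Y → U
  Y is a chain here and Y is conditioned on, so the path is blocked at Y.
Path 2: A → C ← B ← D ← J → Y → U
  B is a chain here and B is conditioned on, so the path is blocked at B.
Path 3: A → C ← D ← J → Y → U
  Y is a chain here and Y is conditioned on, so the path is blocked at Y.
Since every path is blocked, d-separation holds.

Yes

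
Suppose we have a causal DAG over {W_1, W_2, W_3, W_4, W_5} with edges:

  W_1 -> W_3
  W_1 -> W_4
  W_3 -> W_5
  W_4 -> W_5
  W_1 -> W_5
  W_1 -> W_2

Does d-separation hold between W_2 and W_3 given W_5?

No

3 paths connect W_2 and W_3; each must be blocked for d-separation to hold:
Path 1: W_2 ← W_1 → W_3
  W_1 is a fork and W_1 is not conditioned on — no node blocks this path, so it is active.
Path 2: W_2 ← W_1 → W_4 → W_5 ← W_3
  W_1 is a fork and W_1 is not conditioned on; W_4 is a chain and W_4 is not conditioned on; W_5 is a collider and W_5 is conditioned on, which opens it — no node blocks this path, so it is active.
Path 3: W_2 ← W_1 → W_5 ← W_3
  W_1 is a fork and W_1 is not conditioned on; W_5 is a collider and W_5 is conditioned on, which opens it — no node blocks this path, so it is active.
Since the path W_2 ← W_1 → W_3 is active, W_2 and W_3 are not d-separated given {W_5}.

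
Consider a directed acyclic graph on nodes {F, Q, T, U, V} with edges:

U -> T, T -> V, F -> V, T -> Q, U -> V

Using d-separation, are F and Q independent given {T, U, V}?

We examine all 2 paths between F and Q:
  1. F → V ← U → T → Q — V:collider[open]; U:fork[blocks]; T:chain[blocks] ⇒ blocked
  2. F → V ← T → Q — V:collider[open]; T:fork[blocks] ⇒ blocked
Since every path is blocked, d-separation holds.

Yes — F and Q are d-separated given {T, U, V}.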